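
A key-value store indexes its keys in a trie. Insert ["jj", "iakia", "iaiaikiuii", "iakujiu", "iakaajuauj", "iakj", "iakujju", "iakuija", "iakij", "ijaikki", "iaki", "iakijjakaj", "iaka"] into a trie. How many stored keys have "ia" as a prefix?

Traverse to the node for "ia", then collect every word in that subtree.
Matches: "iaiaikiuii", "iaka", "iakaajuauj", "iaki", "iakia", "iakij", "iakijjakaj", "iakj", "iakuija", "iakujiu", "iakujju"
Count: 11

11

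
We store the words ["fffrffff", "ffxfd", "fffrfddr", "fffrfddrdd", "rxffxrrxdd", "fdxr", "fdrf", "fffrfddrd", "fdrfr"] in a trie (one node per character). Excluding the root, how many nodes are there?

32

Insert word by word; a character creates a node only if that edge doesn't already exist:
  "fffrffff" → 8 new (f, f, f, r, f, f, f, f)
  "ffxfd" → prefix "ff" already present; 3 new (x, f, d)
  "fffrfddr" → prefix "fffrf" already present; 3 new (d, d, r)
  "fffrfddrdd" → prefix "fffrfddr" already present; 2 new (d, d)
  "rxffxrrxdd" → 10 new (r, x, f, f, x, r, r, x, d, d)
  "fdxr" → prefix "f" already present; 3 new (d, x, r)
  "fdrf" → prefix "fd" already present; 2 new (r, f)
  "fffrfddrd" → prefix "fffrfddrd" already present; 0 new (none)
  "fdrfr" → prefix "fdrf" already present; 1 new (r)
Total nodes = 8 + 3 + 3 + 2 + 10 + 3 + 2 + 0 + 1 = 32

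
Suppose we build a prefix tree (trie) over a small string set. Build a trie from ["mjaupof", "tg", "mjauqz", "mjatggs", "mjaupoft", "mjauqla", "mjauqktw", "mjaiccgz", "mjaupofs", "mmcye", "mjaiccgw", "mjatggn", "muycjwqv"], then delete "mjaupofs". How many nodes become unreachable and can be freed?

After clearing the end-marker at "mjaupofs", prune upward until reaching a node still needed by another word.
The suffix "s" (1 node) is used only by "mjaupofs"; the node for "mjaupof" still has the child "t", so pruning stops there.
Nodes removed: 1

1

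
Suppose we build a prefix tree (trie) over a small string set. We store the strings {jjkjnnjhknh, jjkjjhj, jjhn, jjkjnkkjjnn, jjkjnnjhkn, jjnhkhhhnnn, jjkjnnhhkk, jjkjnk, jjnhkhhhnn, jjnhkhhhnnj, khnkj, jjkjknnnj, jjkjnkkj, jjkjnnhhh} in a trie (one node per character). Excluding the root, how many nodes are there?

Insert word by word; a character creates a node only if that edge doesn't already exist:
  "jjkjnnjhknh" → 11 new (j, j, k, j, n, n, j, h, k, n, h)
  "jjkjjhj" → prefix "jjkj" already present; 3 new (j, h, j)
  "jjhn" → prefix "jj" already present; 2 new (h, n)
  "jjkjnkkjjnn" → prefix "jjkjn" already present; 6 new (k, k, j, j, n, n)
  "jjkjnnjhkn" → prefix "jjkjnnjhkn" already present; 0 new (none)
  "jjnhkhhhnnn" → prefix "jj" already present; 9 new (n, h, k, h, h, h, n, n, n)
  "jjkjnnhhkk" → prefix "jjkjnn" already present; 4 new (h, h, k, k)
  "jjkjnk" → prefix "jjkjnk" already present; 0 new (none)
  "jjnhkhhhnn" → prefix "jjnhkhhhnn" already present; 0 new (none)
  "jjnhkhhhnnj" → prefix "jjnhkhhhnn" already present; 1 new (j)
  "khnkj" → 5 new (k, h, n, k, j)
  "jjkjknnnj" → prefix "jjkj" already present; 5 new (k, n, n, n, j)
  "jjkjnkkj" → prefix "jjkjnkkj" already present; 0 new (none)
  "jjkjnnhhh" → prefix "jjkjnnhh" already present; 1 new (h)
Total nodes = 11 + 3 + 2 + 6 + 0 + 9 + 4 + 0 + 0 + 1 + 5 + 5 + 0 + 1 = 47

47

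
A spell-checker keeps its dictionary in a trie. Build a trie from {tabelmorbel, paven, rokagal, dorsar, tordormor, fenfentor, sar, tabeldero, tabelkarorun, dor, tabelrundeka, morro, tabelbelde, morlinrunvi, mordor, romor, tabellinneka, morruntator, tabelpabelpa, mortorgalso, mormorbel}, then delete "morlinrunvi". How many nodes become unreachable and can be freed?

8

A node on "morlinrunvi"'s path can go only if nothing else ends at it or branches off below it.
The suffix "linrunvi" (8 nodes) is used only by "morlinrunvi"; the node for "mor" still has the child "r", so pruning stops there.
Nodes removed: 8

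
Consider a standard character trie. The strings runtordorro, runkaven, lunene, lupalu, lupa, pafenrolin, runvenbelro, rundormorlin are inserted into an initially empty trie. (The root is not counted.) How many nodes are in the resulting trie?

53

Count nodes per top-level branch (shared prefixes stored once):
  'l'-branch (lunene, lupa, lupalu): 10 nodes
  'p'-branch (pafenrolin): 10 nodes
  'r'-branch (rundormorlin, runkaven, runtordorro, runvenbelro): 33 nodes
Sum: 53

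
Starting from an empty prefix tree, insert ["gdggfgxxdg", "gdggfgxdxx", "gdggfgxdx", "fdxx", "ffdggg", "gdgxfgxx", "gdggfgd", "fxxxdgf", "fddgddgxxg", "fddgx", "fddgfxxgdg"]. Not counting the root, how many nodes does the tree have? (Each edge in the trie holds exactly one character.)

49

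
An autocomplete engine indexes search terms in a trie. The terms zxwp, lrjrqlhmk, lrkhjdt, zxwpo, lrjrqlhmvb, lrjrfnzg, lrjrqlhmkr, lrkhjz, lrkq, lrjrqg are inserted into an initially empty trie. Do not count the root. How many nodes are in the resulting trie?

29

Insert word by word; a character creates a node only if that edge doesn't already exist:
  "zxwp" → 4 new (z, x, w, p)
  "lrjrqlhmk" → 9 new (l, r, j, r, q, l, h, m, k)
  "lrkhjdt" → prefix "lr" already present; 5 new (k, h, j, d, t)
  "zxwpo" → prefix "zxwp" already present; 1 new (o)
  "lrjrqlhmvb" → prefix "lrjrqlhm" already present; 2 new (v, b)
  "lrjrfnzg" → prefix "lrjr" already present; 4 new (f, n, z, g)
  "lrjrqlhmkr" → prefix "lrjrqlhmk" already present; 1 new (r)
  "lrkhjz" → prefix "lrkhj" already present; 1 new (z)
  "lrkq" → prefix "lrk" already present; 1 new (q)
  "lrjrqg" → prefix "lrjrq" already present; 1 new (g)
Total nodes = 4 + 9 + 5 + 1 + 2 + 4 + 1 + 1 + 1 + 1 = 29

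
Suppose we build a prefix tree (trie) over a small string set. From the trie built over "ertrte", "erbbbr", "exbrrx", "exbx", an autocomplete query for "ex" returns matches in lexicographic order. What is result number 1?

DFS of the "ex" subtree visits, in order: "exbrrx", "exbx"
Position 1: exbrrx

exbrrx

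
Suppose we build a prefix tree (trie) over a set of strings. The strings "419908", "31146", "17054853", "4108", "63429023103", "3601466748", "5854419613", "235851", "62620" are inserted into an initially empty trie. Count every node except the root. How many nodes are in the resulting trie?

61

Trace insertions, counting only characters that open a new branch:
  "419908" → 6 new (4, 1, 9, 9, 0, 8)
  "31146" → 5 new (3, 1, 1, 4, 6)
  "17054853" → 8 new (1, 7, 0, 5, 4, 8, 5, 3)
  "4108" → prefix "41" already present; 2 new (0, 8)
  "63429023103" → 11 new (6, 3, 4, 2, 9, 0, 2, 3, 1, 0, 3)
  "3601466748" → prefix "3" already present; 9 new (6, 0, 1, 4, 6, 6, 7, 4, 8)
  "5854419613" → 10 new (5, 8, 5, 4, 4, 1, 9, 6, 1, 3)
  "235851" → 6 new (2, 3, 5, 8, 5, 1)
  "62620" → prefix "6" already present; 4 new (2, 6, 2, 0)
Total nodes = 6 + 5 + 8 + 2 + 11 + 9 + 10 + 6 + 4 = 61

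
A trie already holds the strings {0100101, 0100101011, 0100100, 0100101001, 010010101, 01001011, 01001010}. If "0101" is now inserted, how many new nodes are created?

The longest prefix of "0101" already in the trie is "010" (length 3).
New nodes needed: |"0101"| − 3 = 4 − 3 = 1.

1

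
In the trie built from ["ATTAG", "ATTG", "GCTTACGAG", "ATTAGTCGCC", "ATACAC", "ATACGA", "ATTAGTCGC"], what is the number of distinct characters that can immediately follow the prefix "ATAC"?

2

Walk "ATAC" from the root, arriving at one node.
Characters that immediately follow "ATAC" among the stored strings: {A, G}.
That node has 2 child edges.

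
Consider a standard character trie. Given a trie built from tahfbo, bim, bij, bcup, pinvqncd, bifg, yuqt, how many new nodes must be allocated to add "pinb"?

The longest prefix of "pinb" already in the trie is "pin" (length 3).
Each of the 1 remaining characters creates one node.

1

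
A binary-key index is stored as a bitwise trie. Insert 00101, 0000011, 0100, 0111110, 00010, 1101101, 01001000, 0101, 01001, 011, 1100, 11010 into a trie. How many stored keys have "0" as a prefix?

9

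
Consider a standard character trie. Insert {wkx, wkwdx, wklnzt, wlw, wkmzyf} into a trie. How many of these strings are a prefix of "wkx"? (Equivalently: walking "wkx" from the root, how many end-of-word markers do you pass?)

Walk "wkx" from the root; an end-of-word marker is hit whenever a stored word is a prefix of "wkx".
Prefixes of the query that are stored words: "wkx"
Count: 1

1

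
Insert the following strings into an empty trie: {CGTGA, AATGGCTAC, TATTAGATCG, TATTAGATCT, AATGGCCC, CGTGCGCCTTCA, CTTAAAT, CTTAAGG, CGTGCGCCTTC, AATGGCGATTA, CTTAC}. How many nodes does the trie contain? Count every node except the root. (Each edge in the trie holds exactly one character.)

For each word, the new-node count is its length minus the longest prefix already in the trie:
  "CGTGA" → 5 new (C, G, T, G, A)
  "AATGGCTAC" → 9 new (A, A, T, G, G, C, T, A, C)
  "TATTAGATCG" → 10 new (T, A, T, T, A, G, A, T, C, G)
  "TATTAGATCT" → prefix "TATTAGATC" already present; 1 new (T)
  "AATGGCCC" → prefix "AATGGC" already present; 2 new (C, C)
  "CGTGCGCCTTCA" → prefix "CGTG" already present; 8 new (C, G, C, C, T, T, C, A)
  "CTTAAAT" → prefix "C" already present; 6 new (T, T, A, A, A, T)
  "CTTAAGG" → prefix "CTTAA" already present; 2 new (G, G)
  "CGTGCGCCTTC" → prefix "CGTGCGCCTTC" already present; 0 new (none)
  "AATGGCGATTA" → prefix "AATGGC" already present; 5 new (G, A, T, T, A)
  "CTTAC" → prefix "CTTA" already present; 1 new (C)
Total nodes = 5 + 9 + 10 + 1 + 2 + 8 + 6 + 2 + 0 + 5 + 1 = 49

49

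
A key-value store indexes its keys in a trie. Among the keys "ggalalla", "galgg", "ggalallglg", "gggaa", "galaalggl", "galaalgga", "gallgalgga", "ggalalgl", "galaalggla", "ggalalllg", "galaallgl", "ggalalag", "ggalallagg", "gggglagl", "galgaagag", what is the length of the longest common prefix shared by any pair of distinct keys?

Look for the deepest trie node that still has at least two words in its subtree.
"galaalggl" and "galaalggla" agree on "galaalggl" (9 characters) before diverging; nothing deeper is shared.
Longest shared-prefix length: 9

9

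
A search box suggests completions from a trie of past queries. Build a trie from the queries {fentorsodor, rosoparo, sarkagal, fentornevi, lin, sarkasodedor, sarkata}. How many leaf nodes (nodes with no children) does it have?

Leaves are exactly the stored words that no other stored word extends.
Those words: "fentornevi", "fentorsodor", "lin", "rosoparo", "sarkagal", "sarkasodedor", "sarkata"
Leaf count: 7

7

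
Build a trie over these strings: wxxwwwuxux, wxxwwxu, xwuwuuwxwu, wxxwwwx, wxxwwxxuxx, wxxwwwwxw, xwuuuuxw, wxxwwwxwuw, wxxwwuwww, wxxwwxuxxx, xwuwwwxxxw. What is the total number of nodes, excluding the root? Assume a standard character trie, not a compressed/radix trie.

Insert word by word; a character creates a node only if that edge doesn't already exist:
  "wxxwwwuxux" → 10 new (w, x, x, w, w, w, u, x, u, x)
  "wxxwwxu" → prefix "wxxww" already present; 2 new (x, u)
  "xwuwuuwxwu" → 10 new (x, w, u, w, u, u, w, x, w, u)
  "wxxwwwx" → prefix "wxxwww" already present; 1 new (x)
  "wxxwwxxuxx" → prefix "wxxwwx" already present; 4 new (x, u, x, x)
  "wxxwwwwxw" → prefix "wxxwww" already present; 3 new (w, x, w)
  "xwuuuuxw" → prefix "xwu" already present; 5 new (u, u, u, x, w)
  "wxxwwwxwuw" → prefix "wxxwwwx" already present; 3 new (w, u, w)
  "wxxwwuwww" → prefix "wxxww" already present; 4 new (u, w, w, w)
  "wxxwwxuxxx" → prefix "wxxwwxu" already present; 3 new (x, x, x)
  "xwuwwwxxxw" → prefix "xwuw" already present; 6 new (w, w, x, x, x, w)
Total nodes = 10 + 2 + 10 + 1 + 4 + 3 + 5 + 3 + 4 + 3 + 6 = 51

51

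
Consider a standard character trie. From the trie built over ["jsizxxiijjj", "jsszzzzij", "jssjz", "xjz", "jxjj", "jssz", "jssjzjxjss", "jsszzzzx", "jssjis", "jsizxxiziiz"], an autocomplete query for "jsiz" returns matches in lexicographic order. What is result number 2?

jsizxxiziiz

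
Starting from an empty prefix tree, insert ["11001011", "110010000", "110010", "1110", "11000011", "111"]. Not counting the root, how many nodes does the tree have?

17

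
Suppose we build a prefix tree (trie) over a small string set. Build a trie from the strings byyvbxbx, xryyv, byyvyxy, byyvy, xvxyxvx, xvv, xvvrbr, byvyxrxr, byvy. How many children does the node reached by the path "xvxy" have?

Walk "xvxy" from the root, arriving at one node.
Characters that immediately follow "xvxy" among the stored strings: {x}.
That node has 1 child edge.

1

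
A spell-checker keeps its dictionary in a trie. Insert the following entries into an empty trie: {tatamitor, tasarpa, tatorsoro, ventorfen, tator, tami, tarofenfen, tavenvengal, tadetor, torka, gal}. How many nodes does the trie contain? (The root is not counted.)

60

Insert word by word; a character creates a node only if that edge doesn't already exist:
  "tatamitor" → 9 new (t, a, t, a, m, i, t, o, r)
  "tasarpa" → prefix "ta" already present; 5 new (s, a, r, p, a)
  "tatorsoro" → prefix "tat" already present; 6 new (o, r, s, o, r, o)
  "ventorfen" → 9 new (v, e, n, t, o, r, f, e, n)
  "tator" → prefix "tator" already present; 0 new (none)
  "tami" → prefix "ta" already present; 2 new (m, i)
  "tarofenfen" → prefix "ta" already present; 8 new (r, o, f, e, n, f, e, n)
  "tavenvengal" → prefix "ta" already present; 9 new (v, e, n, v, e, n, g, a, l)
  "tadetor" → prefix "ta" already present; 5 new (d, e, t, o, r)
  "torka" → prefix "t" already present; 4 new (o, r, k, a)
  "gal" → 3 new (g, a, l)
Total nodes = 9 + 5 + 6 + 9 + 0 + 2 + 8 + 9 + 5 + 4 + 3 = 60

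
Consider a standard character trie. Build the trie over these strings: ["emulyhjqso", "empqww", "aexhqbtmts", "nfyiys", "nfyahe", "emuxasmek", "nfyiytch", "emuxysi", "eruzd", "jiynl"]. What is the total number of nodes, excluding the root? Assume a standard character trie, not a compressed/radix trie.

54

Insert word by word; a character creates a node only if that edge doesn't already exist:
  "emulyhjqso" → 10 new (e, m, u, l, y, h, j, q, s, o)
  "empqww" → prefix "em" already present; 4 new (p, q, w, w)
  "aexhqbtmts" → 10 new (a, e, x, h, q, b, t, m, t, s)
  "nfyiys" → 6 new (n, f, y, i, y, s)
  "nfyahe" → prefix "nfy" already present; 3 new (a, h, e)
  "emuxasmek" → prefix "emu" already present; 6 new (x, a, s, m, e, k)
  "nfyiytch" → prefix "nfyiy" already present; 3 new (t, c, h)
  "emuxysi" → prefix "emux" already present; 3 new (y, s, i)
  "eruzd" → prefix "e" already present; 4 new (r, u, z, d)
  "jiynl" → 5 new (j, i, y, n, l)
Total nodes = 10 + 4 + 10 + 6 + 3 + 6 + 3 + 3 + 4 + 5 = 54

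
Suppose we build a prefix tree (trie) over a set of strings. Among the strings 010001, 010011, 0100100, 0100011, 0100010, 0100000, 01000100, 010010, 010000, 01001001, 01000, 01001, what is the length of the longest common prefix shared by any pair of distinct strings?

Equivalently: take the maximum, over all pairs, of their longest common prefix length.
e.g. "0100010" and "01000100" share the prefix "0100010" of length 7; no pair shares a longer one.
Longest shared-prefix length: 7

7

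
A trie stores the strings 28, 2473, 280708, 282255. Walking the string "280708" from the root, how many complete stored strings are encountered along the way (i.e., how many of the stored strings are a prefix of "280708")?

2

Walk "280708" from the root; an end-of-word marker is hit whenever a stored word is a prefix of "280708".
Prefixes of the query that are stored words: "28", "280708"
Count: 2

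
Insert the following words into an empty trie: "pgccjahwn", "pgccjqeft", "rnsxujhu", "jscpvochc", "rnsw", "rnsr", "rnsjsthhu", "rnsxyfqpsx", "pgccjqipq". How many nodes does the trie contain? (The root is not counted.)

47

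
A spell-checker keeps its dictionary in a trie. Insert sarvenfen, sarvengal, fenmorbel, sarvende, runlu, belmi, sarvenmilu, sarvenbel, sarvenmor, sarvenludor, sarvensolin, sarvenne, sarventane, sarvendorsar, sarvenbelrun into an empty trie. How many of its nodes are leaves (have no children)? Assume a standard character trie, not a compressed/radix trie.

Leaves are exactly the stored words that no other stored word extends.
Those words: "belmi", "fenmorbel", "runlu", "sarvenbelrun", "sarvende", "sarvendorsar", "sarvenfen", "sarvengal", "sarvenludor", "sarvenmilu", "sarvenmor", "sarvenne", "sarvensolin", "sarventane"
Leaf count: 14

14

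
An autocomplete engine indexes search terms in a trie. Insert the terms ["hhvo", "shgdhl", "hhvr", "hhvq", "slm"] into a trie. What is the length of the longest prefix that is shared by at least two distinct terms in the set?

Look for the deepest trie node that still has at least two words in its subtree.
"hhvo" and "hhvq" agree on "hhv" (3 characters) before diverging; nothing deeper is shared.
Longest shared-prefix length: 3

3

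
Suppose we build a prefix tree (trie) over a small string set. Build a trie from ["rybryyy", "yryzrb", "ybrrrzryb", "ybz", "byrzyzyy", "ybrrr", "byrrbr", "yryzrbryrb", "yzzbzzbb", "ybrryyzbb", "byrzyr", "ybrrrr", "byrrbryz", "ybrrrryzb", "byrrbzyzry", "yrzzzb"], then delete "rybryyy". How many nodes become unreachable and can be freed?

After clearing the end-marker at "rybryyy", prune upward until reaching a node still needed by another word.
No other word shares any prefix with "rybryyy", so all 7 of its nodes go.
Nodes removed: 7

7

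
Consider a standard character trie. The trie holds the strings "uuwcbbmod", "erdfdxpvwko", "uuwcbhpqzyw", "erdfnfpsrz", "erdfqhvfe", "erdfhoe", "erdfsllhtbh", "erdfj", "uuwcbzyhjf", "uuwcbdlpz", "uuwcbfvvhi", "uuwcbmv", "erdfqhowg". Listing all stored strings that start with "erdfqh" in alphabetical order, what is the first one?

erdfqhowg

Words with prefix "erdfqh", in lexicographic order: "erdfqhowg", "erdfqhvfe"
Position 1: erdfqhowg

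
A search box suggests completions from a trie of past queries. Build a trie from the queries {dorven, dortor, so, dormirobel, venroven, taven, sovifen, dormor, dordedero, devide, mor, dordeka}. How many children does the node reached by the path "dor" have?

4

Walk "dor" from the root, arriving at one node.
Characters that immediately follow "dor" among the stored strings: {d, m, t, v}.
That node has 4 child edges.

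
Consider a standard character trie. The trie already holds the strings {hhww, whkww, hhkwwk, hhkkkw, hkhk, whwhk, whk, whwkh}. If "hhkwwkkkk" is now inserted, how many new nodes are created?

"hhkwwk" is already a path in the trie; the remaining "kkk" must be added.
New nodes needed: |"hhkwwkkkk"| − 6 = 9 − 6 = 3.

3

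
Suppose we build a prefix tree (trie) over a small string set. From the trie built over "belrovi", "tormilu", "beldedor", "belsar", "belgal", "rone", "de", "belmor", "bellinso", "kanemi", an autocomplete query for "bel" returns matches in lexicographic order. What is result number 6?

belsar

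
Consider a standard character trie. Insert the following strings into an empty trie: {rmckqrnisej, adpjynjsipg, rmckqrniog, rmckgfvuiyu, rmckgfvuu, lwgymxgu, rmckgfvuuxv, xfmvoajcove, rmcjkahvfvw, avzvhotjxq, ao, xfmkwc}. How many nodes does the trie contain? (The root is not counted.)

74

Trace insertions, counting only characters that open a new branch:
  "rmckqrnisej" → 11 new (r, m, c, k, q, r, n, i, s, e, j)
  "adpjynjsipg" → 11 new (a, d, p, j, y, n, j, s, i, p, g)
  "rmckqrniog" → prefix "rmckqrni" already present; 2 new (o, g)
  "rmckgfvuiyu" → prefix "rmck" already present; 7 new (g, f, v, u, i, y, u)
  "rmckgfvuu" → prefix "rmckgfvu" already present; 1 new (u)
  "lwgymxgu" → 8 new (l, w, g, y, m, x, g, u)
  "rmckgfvuuxv" → prefix "rmckgfvuu" already present; 2 new (x, v)
  "xfmvoajcove" → 11 new (x, f, m, v, o, a, j, c, o, v, e)
  "rmcjkahvfvw" → prefix "rmc" already present; 8 new (j, k, a, h, v, f, v, w)
  "avzvhotjxq" → prefix "a" already present; 9 new (v, z, v, h, o, t, j, x, q)
  "ao" → prefix "a" already present; 1 new (o)
  "xfmkwc" → prefix "xfm" already present; 3 new (k, w, c)
Total nodes = 11 + 11 + 2 + 7 + 1 + 8 + 2 + 11 + 8 + 9 + 1 + 3 = 74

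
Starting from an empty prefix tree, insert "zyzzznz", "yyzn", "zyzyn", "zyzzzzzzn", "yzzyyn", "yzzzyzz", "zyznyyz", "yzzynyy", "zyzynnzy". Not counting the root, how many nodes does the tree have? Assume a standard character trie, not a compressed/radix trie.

36

For each word, the new-node count is its length minus the longest prefix already in the trie:
  "zyzzznz" → 7 new (z, y, z, z, z, n, z)
  "yyzn" → 4 new (y, y, z, n)
  "zyzyn" → prefix "zyz" already present; 2 new (y, n)
  "zyzzzzzzn" → prefix "zyzzz" already present; 4 new (z, z, z, n)
  "yzzyyn" → prefix "y" already present; 5 new (z, z, y, y, n)
  "yzzzyzz" → prefix "yzz" already present; 4 new (z, y, z, z)
  "zyznyyz" → prefix "zyz" already present; 4 new (n, y, y, z)
  "yzzynyy" → prefix "yzzy" already present; 3 new (n, y, y)
  "zyzynnzy" → prefix "zyzyn" already present; 3 new (n, z, y)
Total nodes = 7 + 4 + 2 + 4 + 5 + 4 + 4 + 3 + 3 = 36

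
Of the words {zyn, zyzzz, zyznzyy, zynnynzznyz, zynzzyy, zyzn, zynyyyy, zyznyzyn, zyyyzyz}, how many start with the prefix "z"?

9

Filter for entries beginning with "z":
Matches: "zyn", "zynnynzznyz", "zynyyyy", "zynzzyy", "zyyyzyz", "zyzn", "zyznyzyn", "zyznzyy", "zyzzz"
Count: 9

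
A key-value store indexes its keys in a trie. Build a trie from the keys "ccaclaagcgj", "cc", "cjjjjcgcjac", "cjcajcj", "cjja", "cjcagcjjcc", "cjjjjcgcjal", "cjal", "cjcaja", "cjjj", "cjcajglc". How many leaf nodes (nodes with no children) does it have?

Leaves are exactly the stored words that no other stored word extends.
Those words: "ccaclaagcgj", "cjal", "cjcagcjjcc", "cjcaja", "cjcajcj", "cjcajglc", "cjja", "cjjjjcgcjac", "cjjjjcgcjal"
Leaf count: 9

9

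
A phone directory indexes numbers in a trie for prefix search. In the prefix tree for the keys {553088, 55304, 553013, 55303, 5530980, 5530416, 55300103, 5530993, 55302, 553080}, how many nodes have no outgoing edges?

9

A leaf is a node with no children — equivalently, the end of a word that is not a proper prefix of any other stored word.
Those words: "55300103", "553013", "55302", "55303", "5530416", "553080", "553088", "5530980", "5530993"
Leaf count: 9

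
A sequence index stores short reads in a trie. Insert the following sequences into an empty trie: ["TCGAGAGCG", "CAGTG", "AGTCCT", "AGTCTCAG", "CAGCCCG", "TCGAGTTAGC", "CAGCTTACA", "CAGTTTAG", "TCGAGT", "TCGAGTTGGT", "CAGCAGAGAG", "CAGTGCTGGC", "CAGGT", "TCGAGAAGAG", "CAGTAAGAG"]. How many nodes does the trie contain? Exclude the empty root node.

67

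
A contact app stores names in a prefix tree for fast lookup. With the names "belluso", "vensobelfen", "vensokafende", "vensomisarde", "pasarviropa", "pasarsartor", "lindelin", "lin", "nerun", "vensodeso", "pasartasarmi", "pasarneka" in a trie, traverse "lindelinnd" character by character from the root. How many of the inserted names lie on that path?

2

Check each prefix of "lindelinnd" against the stored set — each match is an end-marker on the path.
Prefixes of the query that are stored words: "lin", "lindelin"
Count: 2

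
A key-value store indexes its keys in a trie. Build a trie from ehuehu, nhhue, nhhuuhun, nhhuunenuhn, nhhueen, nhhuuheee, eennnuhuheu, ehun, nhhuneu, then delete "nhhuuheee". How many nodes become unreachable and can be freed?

A node on "nhhuuheee"'s path can go only if nothing else ends at it or branches off below it.
The suffix "eee" (3 nodes) is used only by "nhhuuheee"; the node for "nhhuuh" still has the child "u", so pruning stops there.
Nodes removed: 3

3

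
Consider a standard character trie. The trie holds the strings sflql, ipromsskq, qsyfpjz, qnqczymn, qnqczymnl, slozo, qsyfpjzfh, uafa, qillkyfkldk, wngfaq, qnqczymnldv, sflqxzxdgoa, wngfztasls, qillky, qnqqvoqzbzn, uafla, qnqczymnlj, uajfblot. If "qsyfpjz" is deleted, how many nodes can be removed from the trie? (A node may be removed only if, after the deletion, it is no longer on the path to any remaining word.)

A node on "qsyfpjz"'s path can go only if nothing else ends at it or branches off below it.
Every node on "qsyfpjz" is still needed (e.g. by "qsyfpjzfh"), so nothing is freed.
Nodes removed: 0

0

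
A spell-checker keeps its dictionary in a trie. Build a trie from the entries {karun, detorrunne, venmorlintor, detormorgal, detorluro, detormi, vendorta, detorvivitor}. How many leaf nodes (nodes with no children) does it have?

Leaves are exactly the stored words that no other stored word extends.
Those words: "detorluro", "detormi", "detormorgal", "detorrunne", "detorvivitor", "karun", "vendorta", "venmorlintor"
Leaf count: 8

8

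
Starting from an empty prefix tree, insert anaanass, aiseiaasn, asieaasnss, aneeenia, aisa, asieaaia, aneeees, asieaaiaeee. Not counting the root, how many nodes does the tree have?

Trie structure (* marks end of a word):
(root)
└─ a
   ├─ i
   │  └─ s
   │     ├─ a *
   │     └─ e
   │        └─ i
   │           └─ a
   │              └─ a
   │                 └─ s
   │                    └─ n *
   ├─ n
   │  ├─ a
   │  │  └─ a
   │  │     └─ n
   │  │        └─ a
   │  │           └─ s
   │  │              └─ s *
   │  └─ e
   │     └─ e
   │        └─ e
   │           ├─ e
   │           │  └─ s *
   │           └─ n
   │              └─ i
   │                 └─ a *
   └─ s
      └─ i
         └─ e
            └─ a
               └─ a
                  ├─ i
                  │  └─ a *
                  │     └─ e
                  │        └─ e
                  │           └─ e *
                  └─ s
                     └─ n
                        └─ s
                           └─ s *
Counting every labelled node above: 39.

39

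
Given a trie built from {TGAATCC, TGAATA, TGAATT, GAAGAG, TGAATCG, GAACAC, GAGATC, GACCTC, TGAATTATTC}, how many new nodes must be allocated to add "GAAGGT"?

2

"GAAG" is already a path in the trie; the remaining "GT" must be added.
New nodes needed: |"GAAGGT"| − 4 = 6 − 4 = 2.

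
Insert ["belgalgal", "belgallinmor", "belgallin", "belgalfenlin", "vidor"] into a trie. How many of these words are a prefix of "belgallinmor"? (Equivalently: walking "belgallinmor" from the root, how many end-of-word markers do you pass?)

Traverse "belgallinmor" character by character; count nodes along the way that are marked as word ends.
Prefixes of the query that are stored words: "belgallin", "belgallinmor"
Count: 2

2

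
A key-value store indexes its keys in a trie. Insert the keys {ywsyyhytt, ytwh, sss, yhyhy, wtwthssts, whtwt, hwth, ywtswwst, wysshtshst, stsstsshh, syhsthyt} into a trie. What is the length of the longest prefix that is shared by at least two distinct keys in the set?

2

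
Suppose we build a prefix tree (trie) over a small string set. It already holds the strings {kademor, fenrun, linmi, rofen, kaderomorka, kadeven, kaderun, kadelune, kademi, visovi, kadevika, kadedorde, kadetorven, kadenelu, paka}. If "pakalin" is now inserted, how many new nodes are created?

3

"paka" is already a path in the trie; the remaining "lin" must be added.
So 7 − 4 = 3 new nodes.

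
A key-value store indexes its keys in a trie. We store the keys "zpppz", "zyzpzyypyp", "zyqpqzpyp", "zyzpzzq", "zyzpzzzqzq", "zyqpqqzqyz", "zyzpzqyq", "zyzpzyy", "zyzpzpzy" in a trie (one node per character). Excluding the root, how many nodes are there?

Insert word by word; a character creates a node only if that edge doesn't already exist:
  "zpppz" → 5 new (z, p, p, p, z)
  "zyzpzyypyp" → prefix "z" already present; 9 new (y, z, p, z, y, y, p, y, p)
  "zyqpqzpyp" → prefix "zy" already present; 7 new (q, p, q, z, p, y, p)
  "zyzpzzq" → prefix "zyzpz" already present; 2 new (z, q)
  "zyzpzzzqzq" → prefix "zyzpzz" already present; 4 new (z, q, z, q)
  "zyqpqqzqyz" → prefix "zyqpq" already present; 5 new (q, z, q, y, z)
  "zyzpzqyq" → prefix "zyzpz" already present; 3 new (q, y, q)
  "zyzpzyy" → prefix "zyzpzyy" already present; 0 new (none)
  "zyzpzpzy" → prefix "zyzpz" already present; 3 new (p, z, y)
Total nodes = 5 + 9 + 7 + 2 + 4 + 5 + 3 + 0 + 3 = 38

38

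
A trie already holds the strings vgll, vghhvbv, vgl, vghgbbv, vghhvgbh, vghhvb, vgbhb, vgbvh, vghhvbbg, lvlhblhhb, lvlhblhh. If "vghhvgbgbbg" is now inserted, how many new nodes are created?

4

Walking "vghhvgbgbbg" from the root, the first 7 characters ("vghhvgb") follow existing edges; "g" is the first miss.
So 11 − 7 = 4 new nodes.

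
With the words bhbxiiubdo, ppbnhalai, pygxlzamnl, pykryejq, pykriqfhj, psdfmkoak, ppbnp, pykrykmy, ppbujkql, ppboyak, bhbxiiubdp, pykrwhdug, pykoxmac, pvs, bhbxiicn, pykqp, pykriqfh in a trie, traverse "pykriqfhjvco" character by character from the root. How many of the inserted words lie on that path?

2

Traverse "pykriqfhjvco" character by character; count nodes along the way that are marked as word ends.
Prefixes of the query that are stored words: "pykriqfh", "pykriqfhj"
Count: 2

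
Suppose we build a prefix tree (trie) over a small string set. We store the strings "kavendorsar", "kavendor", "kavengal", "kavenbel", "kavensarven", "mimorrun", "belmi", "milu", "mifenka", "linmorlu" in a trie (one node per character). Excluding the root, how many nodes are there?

51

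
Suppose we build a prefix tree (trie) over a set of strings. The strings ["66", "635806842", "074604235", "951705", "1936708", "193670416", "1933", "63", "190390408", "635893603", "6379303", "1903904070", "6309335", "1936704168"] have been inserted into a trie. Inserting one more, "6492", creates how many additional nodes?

Walking "6492" from the root, the first 1 characters ("6") follow existing edges; "4" is the first miss.
New nodes needed: |"6492"| − 1 = 4 − 1 = 3.

3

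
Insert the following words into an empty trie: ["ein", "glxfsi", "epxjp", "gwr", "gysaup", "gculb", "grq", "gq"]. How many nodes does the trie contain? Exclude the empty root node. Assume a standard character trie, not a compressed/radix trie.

Count nodes per top-level branch (shared prefixes stored once):
  'e'-branch (ein, epxjp): 7 nodes
  'g'-branch (gculb, glxfsi, gq, grq, gwr, gysaup): 20 nodes
Sum: 27

27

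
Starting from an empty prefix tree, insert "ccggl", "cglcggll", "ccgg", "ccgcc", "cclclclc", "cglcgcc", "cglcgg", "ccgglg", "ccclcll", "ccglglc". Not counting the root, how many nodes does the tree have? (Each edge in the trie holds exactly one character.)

For each word, the new-node count is its length minus the longest prefix already in the trie:
  "ccggl" → 5 new (c, c, g, g, l)
  "cglcggll" → prefix "c" already present; 7 new (g, l, c, g, g, l, l)
  "ccgg" → prefix "ccgg" already present; 0 new (none)
  "ccgcc" → prefix "ccg" already present; 2 new (c, c)
  "cclclclc" → prefix "cc" already present; 6 new (l, c, l, c, l, c)
  "cglcgcc" → prefix "cglcg" already present; 2 new (c, c)
  "cglcgg" → prefix "cglcgg" already present; 0 new (none)
  "ccgglg" → prefix "ccggl" already present; 1 new (g)
  "ccclcll" → prefix "cc" already present; 5 new (c, l, c, l, l)
  "ccglglc" → prefix "ccg" already present; 4 new (l, g, l, c)
Total nodes = 5 + 7 + 0 + 2 + 6 + 2 + 0 + 1 + 5 + 4 = 32

32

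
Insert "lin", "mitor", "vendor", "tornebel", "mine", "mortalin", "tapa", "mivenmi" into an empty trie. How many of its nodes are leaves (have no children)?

8

A leaf is a node with no children — equivalently, the end of a word that is not a proper prefix of any other stored word.
Those words: "lin", "mine", "mitor", "mivenmi", "mortalin", "tapa", "tornebel", "vendor"
Leaf count: 8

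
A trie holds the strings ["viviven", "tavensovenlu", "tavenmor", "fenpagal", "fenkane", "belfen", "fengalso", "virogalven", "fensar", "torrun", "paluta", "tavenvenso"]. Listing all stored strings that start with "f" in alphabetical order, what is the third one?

fenpagal

DFS of the "f" subtree visits, in order: "fengalso", "fenkane", "fenpagal", "fensar"
Position 3: fenpagal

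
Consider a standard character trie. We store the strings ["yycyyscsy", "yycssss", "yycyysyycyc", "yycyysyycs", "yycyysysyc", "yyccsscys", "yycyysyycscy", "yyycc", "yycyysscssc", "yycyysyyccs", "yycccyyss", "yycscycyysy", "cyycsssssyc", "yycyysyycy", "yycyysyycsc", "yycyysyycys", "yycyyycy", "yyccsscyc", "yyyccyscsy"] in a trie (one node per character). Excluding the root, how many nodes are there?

Count nodes per top-level branch (shared prefixes stored once):
  'c'-branch (cyycsssssyc): 11 nodes
  'y'-branch (yycccyyss, yyccsscyc, yyccsscys, yycscycyysy, yycssss, yycyyscsy, yycyysscssc, yycyysysyc, yycyysyyccs, yycyysyycs, yycyysyycsc, yycyysyycscy, yycyysyycy, yycyysyycyc, yycyysyycys, yycyyycy, yyycc, yyyccyscsy): 62 nodes
Sum: 73

73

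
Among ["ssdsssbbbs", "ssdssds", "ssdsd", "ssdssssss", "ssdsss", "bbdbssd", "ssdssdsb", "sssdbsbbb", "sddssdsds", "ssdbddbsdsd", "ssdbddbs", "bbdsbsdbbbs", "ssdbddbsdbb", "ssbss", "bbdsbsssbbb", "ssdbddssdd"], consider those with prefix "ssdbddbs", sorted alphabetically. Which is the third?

ssdbddbsdsd

Filter for "ssdbddbs…" and sort: "ssdbddbs", "ssdbddbsdbb", "ssdbddbsdsd"
Position 3: ssdbddbsdsd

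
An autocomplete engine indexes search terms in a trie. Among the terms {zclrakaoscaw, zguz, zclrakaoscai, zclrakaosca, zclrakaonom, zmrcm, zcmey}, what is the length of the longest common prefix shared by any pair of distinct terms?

Look for the deepest trie node that still has at least two words in its subtree.
"zclrakaosca" and "zclrakaoscai" agree on "zclrakaosca" (11 characters) before diverging; nothing deeper is shared.
Longest shared-prefix length: 11

11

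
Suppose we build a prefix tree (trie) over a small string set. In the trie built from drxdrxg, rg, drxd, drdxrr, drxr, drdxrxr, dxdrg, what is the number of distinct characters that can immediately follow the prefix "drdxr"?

Walk "drdxr" from the root, arriving at one node.
Characters that immediately follow "drdxr" among the stored strings: {r, x}.
That node has 2 child edges.

2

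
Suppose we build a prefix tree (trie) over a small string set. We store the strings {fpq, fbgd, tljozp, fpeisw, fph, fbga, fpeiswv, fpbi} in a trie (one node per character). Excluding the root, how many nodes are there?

Trace insertions, counting only characters that open a new branch:
  "fpq" → 3 new (f, p, q)
  "fbgd" → prefix "f" already present; 3 new (b, g, d)
  "tljozp" → 6 new (t, l, j, o, z, p)
  "fpeisw" → prefix "fp" already present; 4 new (e, i, s, w)
  "fph" → prefix "fp" already present; 1 new (h)
  "fbga" → prefix "fbg" already present; 1 new (a)
  "fpeiswv" → prefix "fpeisw" already present; 1 new (v)
  "fpbi" → prefix "fp" already present; 2 new (b, i)
Total nodes = 3 + 3 + 6 + 4 + 1 + 1 + 1 + 2 = 21

21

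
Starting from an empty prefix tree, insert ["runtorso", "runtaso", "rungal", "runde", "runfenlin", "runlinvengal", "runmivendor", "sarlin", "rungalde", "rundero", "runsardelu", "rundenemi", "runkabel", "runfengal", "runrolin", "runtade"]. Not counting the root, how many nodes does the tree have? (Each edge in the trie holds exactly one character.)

75

For each word, the new-node count is its length minus the longest prefix already in the trie:
  "runtorso" → 8 new (r, u, n, t, o, r, s, o)
  "runtaso" → prefix "runt" already present; 3 new (a, s, o)
  "rungal" → prefix "run" already present; 3 new (g, a, l)
  "runde" → prefix "run" already present; 2 new (d, e)
  "runfenlin" → prefix "run" already present; 6 new (f, e, n, l, i, n)
  "runlinvengal" → prefix "run" already present; 9 new (l, i, n, v, e, n, g, a, l)
  "runmivendor" → prefix "run" already present; 8 new (m, i, v, e, n, d, o, r)
  "sarlin" → 6 new (s, a, r, l, i, n)
  "rungalde" → prefix "rungal" already present; 2 new (d, e)
  "rundero" → prefix "runde" already present; 2 new (r, o)
  "runsardelu" → prefix "run" already present; 7 new (s, a, r, d, e, l, u)
  "rundenemi" → prefix "runde" already present; 4 new (n, e, m, i)
  "runkabel" → prefix "run" already present; 5 new (k, a, b, e, l)
  "runfengal" → prefix "runfen" already present; 3 new (g, a, l)
  "runrolin" → prefix "run" already present; 5 new (r, o, l, i, n)
  "runtade" → prefix "runta" already present; 2 new (d, e)
Total nodes = 8 + 3 + 3 + 2 + 6 + 9 + 8 + 6 + 2 + 2 + 7 + 4 + 5 + 3 + 5 + 2 = 75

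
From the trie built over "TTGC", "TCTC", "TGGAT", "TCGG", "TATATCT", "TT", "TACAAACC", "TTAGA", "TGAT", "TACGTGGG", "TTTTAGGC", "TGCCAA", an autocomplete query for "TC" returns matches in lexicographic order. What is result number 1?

Filter for "TC…" and sort: "TCGG", "TCTC"
The 1st is TCGG.

TCGG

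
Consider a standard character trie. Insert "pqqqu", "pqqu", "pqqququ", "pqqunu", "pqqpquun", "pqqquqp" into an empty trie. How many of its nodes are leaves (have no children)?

A leaf is a node with no children — equivalently, the end of a word that is not a proper prefix of any other stored word.
Those words: "pqqpquun", "pqqquqp", "pqqququ", "pqqunu"
Leaf count: 4

4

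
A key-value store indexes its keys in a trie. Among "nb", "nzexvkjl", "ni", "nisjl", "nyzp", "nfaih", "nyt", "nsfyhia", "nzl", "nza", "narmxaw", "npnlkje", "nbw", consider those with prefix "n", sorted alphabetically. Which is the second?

Filter for "n…" and sort: "narmxaw", "nb", "nbw", "nfaih", "ni", "nisjl", "npnlkje", "nsfyhia", "nyt", "nyzp", "nza", "nzexvkjl", "nzl"
Position 2: nb

nb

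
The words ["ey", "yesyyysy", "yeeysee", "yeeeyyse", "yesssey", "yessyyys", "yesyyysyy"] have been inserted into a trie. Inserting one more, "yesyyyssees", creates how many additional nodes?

"yesyyys" is already a path in the trie; the remaining "sees" must be added.
New nodes needed: |"yesyyyssees"| − 7 = 11 − 7 = 4.

4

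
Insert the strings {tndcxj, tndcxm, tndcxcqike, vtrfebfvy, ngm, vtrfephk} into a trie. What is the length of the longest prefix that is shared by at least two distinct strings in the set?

5

Look for the deepest trie node that still has at least two words in its subtree.
"tndcxcqike" and "tndcxj" agree on "tndcx" (5 characters) before diverging; nothing deeper is shared.
Longest shared-prefix length: 5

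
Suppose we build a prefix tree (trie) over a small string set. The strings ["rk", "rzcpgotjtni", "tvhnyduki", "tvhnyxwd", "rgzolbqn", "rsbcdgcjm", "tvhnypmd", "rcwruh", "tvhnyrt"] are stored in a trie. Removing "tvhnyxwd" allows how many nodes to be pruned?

3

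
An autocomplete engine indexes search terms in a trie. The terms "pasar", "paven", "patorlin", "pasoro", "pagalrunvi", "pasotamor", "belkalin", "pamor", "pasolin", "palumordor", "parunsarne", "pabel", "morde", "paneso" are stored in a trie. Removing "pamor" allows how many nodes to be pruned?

Walk "pamor" from the leaf back toward the root, removing each node that no remaining word uses.
The suffix "mor" (3 nodes) is used only by "pamor"; the node for "pa" still has the child "s", so pruning stops there.
Nodes removed: 3

3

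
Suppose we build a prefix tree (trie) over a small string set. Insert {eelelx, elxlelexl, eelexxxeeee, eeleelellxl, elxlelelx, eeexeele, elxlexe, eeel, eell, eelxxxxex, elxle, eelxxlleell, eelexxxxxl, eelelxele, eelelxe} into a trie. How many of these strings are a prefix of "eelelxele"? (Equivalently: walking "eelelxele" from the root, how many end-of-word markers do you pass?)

3

Walk "eelelxele" from the root; an end-of-word marker is hit whenever a stored word is a prefix of "eelelxele".
Prefixes of the query that are stored words: "eelelx", "eelelxe", "eelelxele"
Count: 3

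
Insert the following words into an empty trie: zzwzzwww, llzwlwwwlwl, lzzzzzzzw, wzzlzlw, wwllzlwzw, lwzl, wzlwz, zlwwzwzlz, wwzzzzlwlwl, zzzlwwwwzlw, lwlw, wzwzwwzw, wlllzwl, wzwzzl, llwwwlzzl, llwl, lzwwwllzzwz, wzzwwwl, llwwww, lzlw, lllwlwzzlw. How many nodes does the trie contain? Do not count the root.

Trace insertions, counting only characters that open a new branch:
  "zzwzzwww" → 8 new (z, z, w, z, z, w, w, w)
  "llzwlwwwlwl" → 11 new (l, l, z, w, l, w, w, w, l, w, l)
  "lzzzzzzzw" → prefix "l" already present; 8 new (z, z, z, z, z, z, z, w)
  "wzzlzlw" → 7 new (w, z, z, l, z, l, w)
  "wwllzlwzw" → prefix "w" already present; 8 new (w, l, l, z, l, w, z, w)
  "lwzl" → prefix "l" already present; 3 new (w, z, l)
  "wzlwz" → prefix "wz" already present; 3 new (l, w, z)
  "zlwwzwzlz" → prefix "z" already present; 8 new (l, w, w, z, w, z, l, z)
  "wwzzzzlwlwl" → prefix "ww" already present; 9 new (z, z, z, z, l, w, l, w, l)
  "zzzlwwwwzlw" → prefix "zz" already present; 9 new (z, l, w, w, w, w, z, l, w)
  "lwlw" → prefix "lw" already present; 2 new (l, w)
  "wzwzwwzw" → prefix "wz" already present; 6 new (w, z, w, w, z, w)
  "wlllzwl" → prefix "w" already present; 6 new (l, l, l, z, w, l)
  "wzwzzl" → prefix "wzwz" already present; 2 new (z, l)
  "llwwwlzzl" → prefix "ll" already present; 7 new (w, w, w, l, z, z, l)
  "llwl" → prefix "llw" already present; 1 new (l)
  "lzwwwllzzwz" → prefix "lz" already present; 9 new (w, w, w, l, l, z, z, w, z)
  "wzzwwwl" → prefix "wzz" already present; 4 new (w, w, w, l)
  "llwwww" → prefix "llwww" already present; 1 new (w)
  "lzlw" → prefix "lz" already present; 2 new (l, w)
  "lllwlwzzlw" → prefix "ll" already present; 8 new (l, w, l, w, z, z, l, w)
Total nodes = 8 + 11 + 8 + 7 + 8 + 3 + 3 + 8 + 9 + 9 + 2 + 6 + 6 + 2 + 7 + 1 + 9 + 4 + 1 + 2 + 8 = 122

122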